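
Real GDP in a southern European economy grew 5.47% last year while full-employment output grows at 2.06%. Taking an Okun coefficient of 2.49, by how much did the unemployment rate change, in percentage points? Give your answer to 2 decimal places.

-1.37 percentage points

Growth-rate Okun's law: g_Y = g_Y* - β × Δu, so Δu = (g_Y* - g_Y)/β.
Δu = (2.06 - 5.47)/2.49 = -3.41/2.49 = -1.37 percentage points.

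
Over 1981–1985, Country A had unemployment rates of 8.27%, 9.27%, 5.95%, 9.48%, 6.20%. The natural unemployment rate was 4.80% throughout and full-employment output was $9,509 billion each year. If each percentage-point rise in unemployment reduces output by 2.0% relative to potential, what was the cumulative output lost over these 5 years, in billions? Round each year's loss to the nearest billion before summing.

Year 1981: gap = -2.0 × (8.27 - 4.8) = -6.94%, loss ≈ 9509 × 6.94/100 ≈ 660.
Year 1982: gap = -2.0 × (9.27 - 4.8) = -8.94%, loss ≈ 9509 × 8.94/100 ≈ 850.
Year 1983: gap = -2.0 × (5.95 - 4.8) = -2.3%, loss ≈ 9509 × 2.3/100 ≈ 219.
Year 1984: gap = -2.0 × (9.48 - 4.8) = -9.36%, loss ≈ 9509 × 9.36/100 ≈ 890.
Year 1985: gap = -2.0 × (6.2 - 4.8) = -2.8%, loss ≈ 9509 × 2.8/100 ≈ 266.
Total lost output = 660 + 850 + 219 + 890 + 266 = 2885 billion.

$2,885 billion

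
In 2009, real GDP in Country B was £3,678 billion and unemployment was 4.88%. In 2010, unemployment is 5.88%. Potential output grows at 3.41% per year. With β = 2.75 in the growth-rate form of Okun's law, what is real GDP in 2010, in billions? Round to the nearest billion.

£3,702 billion

Δu = 5.88 - 4.88 = 1 point.
Okun's law (growth form): g_Y = g_Y* - β × Δu = 3.41 - 2.75 × (1.00) = 3.41 - 2.75 = 0.66%.
Real GDP in the next year = 3678 × (1 + 0.66/100) = 3678 × 1.0066 ≈ 3702 billion.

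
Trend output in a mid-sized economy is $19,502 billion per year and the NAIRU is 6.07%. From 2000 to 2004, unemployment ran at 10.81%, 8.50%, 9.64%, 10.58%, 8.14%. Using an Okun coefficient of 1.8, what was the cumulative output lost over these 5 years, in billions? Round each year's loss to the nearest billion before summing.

Year 2000: gap = -1.8 × (10.81 - 6.07) = -8.532%, loss ≈ 19502 × 8.532/100 ≈ 1664.
Year 2001: gap = -1.8 × (8.5 - 6.07) = -4.374%, loss ≈ 19502 × 4.374/100 ≈ 853.
Year 2002: gap = -1.8 × (9.64 - 6.07) = -6.426%, loss ≈ 19502 × 6.426/100 ≈ 1253.
Year 2003: gap = -1.8 × (10.58 - 6.07) = -8.118%, loss ≈ 19502 × 8.118/100 ≈ 1583.
Year 2004: gap = -1.8 × (8.14 - 6.07) = -3.726%, loss ≈ 19502 × 3.726/100 ≈ 727.
Total lost output = 1664 + 853 + 1253 + 1583 + 727 = 6080 billion.

$6,080 billion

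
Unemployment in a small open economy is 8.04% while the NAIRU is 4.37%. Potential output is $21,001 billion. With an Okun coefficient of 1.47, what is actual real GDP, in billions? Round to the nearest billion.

$19,868 billion

Unemployment gap = 8.04 - 4.37 = 3.67 points, so the output gap is -1.47 × 3.67 = -5.3949%.
Actual GDP = 21001 × (1 - 5.3949/100) = 21001 × 0.946051 ≈ 19868 billion.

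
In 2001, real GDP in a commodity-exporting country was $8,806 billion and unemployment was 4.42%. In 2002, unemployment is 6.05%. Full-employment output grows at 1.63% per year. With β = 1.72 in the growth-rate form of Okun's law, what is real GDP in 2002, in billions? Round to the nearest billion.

$8,703 billion

Δu = 6.05 - 4.42 = 1.63 points.
Okun's law (growth form): g_Y = g_Y* - β × Δu = 1.63 - 1.72 × (1.63) = 1.63 - 2.8036 = -1.1736%.
Real GDP in the next year = 8806 × (1 - 1.1736/100) = 8806 × 0.988264 ≈ 8703 billion.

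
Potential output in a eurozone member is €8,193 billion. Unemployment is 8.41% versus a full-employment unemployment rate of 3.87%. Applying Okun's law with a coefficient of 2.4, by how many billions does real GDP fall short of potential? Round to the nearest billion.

€893 billion

Output gap = -2.4 × (8.41 - 3.87) = -2.4 × 4.54 = -10.896%.
Actual GDP ≈ 8193 × 0.89104 ≈ 7300 billion, so the shortfall is 8193 - 7300 = 893 billion.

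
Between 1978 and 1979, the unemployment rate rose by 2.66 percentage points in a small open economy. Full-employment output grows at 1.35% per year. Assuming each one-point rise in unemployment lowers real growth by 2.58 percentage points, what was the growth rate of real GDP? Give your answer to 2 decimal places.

Growth-rate Okun's law: g_Y = g_Y* - β × Δu.
g_Y = 1.35 - 2.58 × (2.66) = 1.35 - 6.8628 = -5.5128%, i.e. -5.51% to 2 d.p.

-5.51%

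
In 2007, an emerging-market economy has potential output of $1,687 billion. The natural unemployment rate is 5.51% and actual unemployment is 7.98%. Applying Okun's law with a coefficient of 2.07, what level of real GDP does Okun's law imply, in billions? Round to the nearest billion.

$1,601 billion

Unemployment gap = 7.98 - 5.51 = 2.47 points, so the output gap is -2.07 × 2.47 = -5.1129%.
Actual GDP = 1687 × (1 - 5.1129/100) = 1687 × 0.948871 ≈ 1601 billion.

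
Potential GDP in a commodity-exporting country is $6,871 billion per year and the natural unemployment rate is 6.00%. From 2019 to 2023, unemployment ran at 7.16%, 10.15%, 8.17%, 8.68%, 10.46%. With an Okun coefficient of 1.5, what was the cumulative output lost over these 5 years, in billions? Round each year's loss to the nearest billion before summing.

$1,508 billion

Year 2019: gap = -1.5 × (7.16 - 6) = -1.74%, loss ≈ 6871 × 1.74/100 ≈ 120.
Year 2020: gap = -1.5 × (10.15 - 6) = -6.225%, loss ≈ 6871 × 6.225/100 ≈ 428.
Year 2021: gap = -1.5 × (8.17 - 6) = -3.255%, loss ≈ 6871 × 3.255/100 ≈ 224.
Year 2022: gap = -1.5 × (8.68 - 6) = -4.02%, loss ≈ 6871 × 4.02/100 ≈ 276.
Year 2023: gap = -1.5 × (10.46 - 6) = -6.69%, loss ≈ 6871 × 6.69/100 ≈ 460.
Total lost output = 120 + 428 + 224 + 276 + 460 = 1508 billion.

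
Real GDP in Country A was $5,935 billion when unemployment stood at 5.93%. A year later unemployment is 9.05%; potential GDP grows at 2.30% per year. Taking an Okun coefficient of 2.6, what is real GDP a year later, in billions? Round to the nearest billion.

$5,590 billion

Δu = 9.05 - 5.93 = 3.12 points.
Okun's law (growth form): g_Y = g_Y* - β × Δu = 2.30 - 2.6 × (3.12) = 2.3 - 8.112 = -5.812%.
Real GDP in the next year = 5935 × (1 - 5.812/100) = 5935 × 0.94188 ≈ 5590 billion.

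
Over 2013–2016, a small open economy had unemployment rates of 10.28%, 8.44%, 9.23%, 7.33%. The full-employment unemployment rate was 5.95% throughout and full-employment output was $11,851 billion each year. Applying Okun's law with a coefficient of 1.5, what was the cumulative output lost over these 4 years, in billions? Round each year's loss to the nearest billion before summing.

$2,041 billion

Year 2013: gap = -1.5 × (10.28 - 5.95) = -6.495%, loss ≈ 11851 × 6.495/100 ≈ 770.
Year 2014: gap = -1.5 × (8.44 - 5.95) = -3.735%, loss ≈ 11851 × 3.735/100 ≈ 443.
Year 2015: gap = -1.5 × (9.23 - 5.95) = -4.92%, loss ≈ 11851 × 4.92/100 ≈ 583.
Year 2016: gap = -1.5 × (7.33 - 5.95) = -2.07%, loss ≈ 11851 × 2.07/100 ≈ 245.
Total lost output = 770 + 443 + 583 + 245 = 2041 billion.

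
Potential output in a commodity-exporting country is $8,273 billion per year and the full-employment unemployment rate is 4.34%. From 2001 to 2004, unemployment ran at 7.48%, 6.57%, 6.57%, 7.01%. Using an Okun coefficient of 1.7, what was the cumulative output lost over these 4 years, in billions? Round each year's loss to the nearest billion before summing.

Year 2001: gap = -1.7 × (7.48 - 4.34) = -5.338%, loss ≈ 8273 × 5.338/100 ≈ 442.
Year 2002: gap = -1.7 × (6.57 - 4.34) = -3.791%, loss ≈ 8273 × 3.791/100 ≈ 314.
Year 2003: gap = -1.7 × (6.57 - 4.34) = -3.791%, loss ≈ 8273 × 3.791/100 ≈ 314.
Year 2004: gap = -1.7 × (7.01 - 4.34) = -4.539%, loss ≈ 8273 × 4.539/100 ≈ 376.
Total lost output = 442 + 314 + 314 + 376 = 1446 billion.

$1,446 billion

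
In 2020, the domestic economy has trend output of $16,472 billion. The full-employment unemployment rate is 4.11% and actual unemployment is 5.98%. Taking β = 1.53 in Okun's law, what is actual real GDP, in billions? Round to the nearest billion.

$16,001 billion

Unemployment gap = 5.98 - 4.11 = 1.87 points, so the output gap is -1.53 × 1.87 = -2.8611%.
Actual GDP = 16472 × (1 - 2.8611/100) = 16472 × 0.971389 ≈ 16001 billion.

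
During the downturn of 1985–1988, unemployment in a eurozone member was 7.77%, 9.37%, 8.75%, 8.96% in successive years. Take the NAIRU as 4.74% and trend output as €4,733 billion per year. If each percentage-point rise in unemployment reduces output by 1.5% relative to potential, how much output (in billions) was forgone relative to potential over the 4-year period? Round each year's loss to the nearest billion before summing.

Year 1985: gap = -1.5 × (7.77 - 4.74) = -4.545%, loss ≈ 4733 × 4.545/100 ≈ 215.
Year 1986: gap = -1.5 × (9.37 - 4.74) = -6.945%, loss ≈ 4733 × 6.945/100 ≈ 329.
Year 1987: gap = -1.5 × (8.75 - 4.74) = -6.015%, loss ≈ 4733 × 6.015/100 ≈ 285.
Year 1988: gap = -1.5 × (8.96 - 4.74) = -6.33%, loss ≈ 4733 × 6.33/100 ≈ 300.
Total lost output = 215 + 329 + 285 + 300 = 1129 billion.

€1,129 billion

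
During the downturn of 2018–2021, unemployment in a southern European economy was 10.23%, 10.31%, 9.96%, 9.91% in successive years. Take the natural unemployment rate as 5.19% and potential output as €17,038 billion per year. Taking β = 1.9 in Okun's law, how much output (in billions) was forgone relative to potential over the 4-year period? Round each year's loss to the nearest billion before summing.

€6,361 billion

Year 2018: gap = -1.9 × (10.23 - 5.19) = -9.576%, loss ≈ 17038 × 9.576/100 ≈ 1632.
Year 2019: gap = -1.9 × (10.31 - 5.19) = -9.728%, loss ≈ 17038 × 9.728/100 ≈ 1657.
Year 2020: gap = -1.9 × (9.96 - 5.19) = -9.063%, loss ≈ 17038 × 9.063/100 ≈ 1544.
Year 2021: gap = -1.9 × (9.91 - 5.19) = -8.968%, loss ≈ 17038 × 8.968/100 ≈ 1528.
Total lost output = 1632 + 1657 + 1544 + 1528 = 6361 billion.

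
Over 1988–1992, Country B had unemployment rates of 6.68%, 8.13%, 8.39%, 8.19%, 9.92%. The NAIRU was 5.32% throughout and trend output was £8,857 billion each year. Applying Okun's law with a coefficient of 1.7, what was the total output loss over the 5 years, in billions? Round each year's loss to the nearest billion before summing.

£2,215 billion

Year 1988: gap = -1.7 × (6.68 - 5.32) = -2.312%, loss ≈ 8857 × 2.312/100 ≈ 205.
Year 1989: gap = -1.7 × (8.13 - 5.32) = -4.777%, loss ≈ 8857 × 4.777/100 ≈ 423.
Year 1990: gap = -1.7 × (8.39 - 5.32) = -5.219%, loss ≈ 8857 × 5.219/100 ≈ 462.
Year 1991: gap = -1.7 × (8.19 - 5.32) = -4.879%, loss ≈ 8857 × 4.879/100 ≈ 432.
Year 1992: gap = -1.7 × (9.92 - 5.32) = -7.82%, loss ≈ 8857 × 7.82/100 ≈ 693.
Total lost output = 205 + 423 + 462 + 432 + 693 = 2215 billion.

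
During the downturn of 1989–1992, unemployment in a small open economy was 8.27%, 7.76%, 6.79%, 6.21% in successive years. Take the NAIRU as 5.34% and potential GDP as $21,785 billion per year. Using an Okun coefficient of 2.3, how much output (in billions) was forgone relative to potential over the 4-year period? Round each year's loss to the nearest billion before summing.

Year 1989: gap = -2.3 × (8.27 - 5.34) = -6.739%, loss ≈ 21785 × 6.739/100 ≈ 1468.
Year 1990: gap = -2.3 × (7.76 - 5.34) = -5.566%, loss ≈ 21785 × 5.566/100 ≈ 1213.
Year 1991: gap = -2.3 × (6.79 - 5.34) = -3.335%, loss ≈ 21785 × 3.335/100 ≈ 727.
Year 1992: gap = -2.3 × (6.21 - 5.34) = -2.001%, loss ≈ 21785 × 2.001/100 ≈ 436.
Total lost output = 1468 + 1213 + 727 + 436 = 3844 billion.

$3,844 billion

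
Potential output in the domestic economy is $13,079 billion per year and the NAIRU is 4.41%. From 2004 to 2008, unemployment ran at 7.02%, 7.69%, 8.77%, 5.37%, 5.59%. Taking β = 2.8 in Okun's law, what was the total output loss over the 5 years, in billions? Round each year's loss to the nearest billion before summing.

$4,538 billion

Year 2004: gap = -2.8 × (7.02 - 4.41) = -7.308%, loss ≈ 13079 × 7.308/100 ≈ 956.
Year 2005: gap = -2.8 × (7.69 - 4.41) = -9.184%, loss ≈ 13079 × 9.184/100 ≈ 1201.
Year 2006: gap = -2.8 × (8.77 - 4.41) = -12.208%, loss ≈ 13079 × 12.208/100 ≈ 1597.
Year 2007: gap = -2.8 × (5.37 - 4.41) = -2.688%, loss ≈ 13079 × 2.688/100 ≈ 352.
Year 2008: gap = -2.8 × (5.59 - 4.41) = -3.304%, loss ≈ 13079 × 3.304/100 ≈ 432.
Total lost output = 956 + 1201 + 1597 + 352 + 432 = 4538 billion.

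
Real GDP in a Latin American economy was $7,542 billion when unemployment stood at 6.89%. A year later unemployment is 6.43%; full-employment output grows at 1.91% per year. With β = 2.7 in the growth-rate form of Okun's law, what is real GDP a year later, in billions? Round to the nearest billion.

$7,780 billion

Δu = 6.43 - 6.89 = -0.46 points.
Okun's law (growth form): g_Y = g_Y* - β × Δu = 1.91 - 2.7 × (-0.46) = 1.91 + 1.242 = 3.152%.
Real GDP in the next year = 7542 × (1 + 3.152/100) = 7542 × 1.03152 ≈ 7780 billion.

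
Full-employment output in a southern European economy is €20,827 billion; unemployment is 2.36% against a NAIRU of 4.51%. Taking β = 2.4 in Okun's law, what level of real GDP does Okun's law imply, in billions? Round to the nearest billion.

€21,902 billion

Unemployment gap = 2.36 - 4.51 = -2.15 points, so the output gap is -2.4 × (-2.15) = 5.16%.
Actual GDP = 20827 × (1 + 5.16/100) = 20827 × 1.0516 ≈ 21902 billion.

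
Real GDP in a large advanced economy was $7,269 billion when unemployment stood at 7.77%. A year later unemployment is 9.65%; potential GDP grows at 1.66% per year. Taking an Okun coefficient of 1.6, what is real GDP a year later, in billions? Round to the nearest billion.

$7,171 billion

Δu = 9.65 - 7.77 = 1.88 points.
Okun's law (growth form): g_Y = g_Y* - β × Δu = 1.66 - 1.6 × (1.88) = 1.66 - 3.008 = -1.348%.
Real GDP in the next year = 7269 × (1 - 1.348/100) = 7269 × 0.98652 ≈ 7171 billion.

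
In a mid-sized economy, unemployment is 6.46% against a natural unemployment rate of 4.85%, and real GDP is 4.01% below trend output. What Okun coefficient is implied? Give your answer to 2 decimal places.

β ≈ 2.49

Okun's law: output gap = -β × (u - u*).
-4.01 = -β × (6.46 - 4.85) = -β × 1.61, so β = 4.01/1.61 = 2.49.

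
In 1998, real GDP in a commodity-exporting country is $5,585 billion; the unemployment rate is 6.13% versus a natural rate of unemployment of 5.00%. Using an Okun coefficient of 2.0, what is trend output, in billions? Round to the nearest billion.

Unemployment gap = 6.13 - 5 = 1.13 points, so output gap = -2 × 1.13 = -2.26%.
Since Y = Y* × (1 + gap/100), Y* = 5585/0.9774 ≈ 5714 billion.

$5,714 billion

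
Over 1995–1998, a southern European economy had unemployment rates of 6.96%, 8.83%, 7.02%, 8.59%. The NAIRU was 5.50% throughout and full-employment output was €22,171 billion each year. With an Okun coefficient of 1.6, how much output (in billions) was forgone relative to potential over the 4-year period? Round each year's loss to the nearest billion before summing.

€3,334 billion

Year 1995: gap = -1.6 × (6.96 - 5.5) = -2.336%, loss ≈ 22171 × 2.336/100 ≈ 518.
Year 1996: gap = -1.6 × (8.83 - 5.5) = -5.328%, loss ≈ 22171 × 5.328/100 ≈ 1181.
Year 1997: gap = -1.6 × (7.02 - 5.5) = -2.432%, loss ≈ 22171 × 2.432/100 ≈ 539.
Year 1998: gap = -1.6 × (8.59 - 5.5) = -4.944%, loss ≈ 22171 × 4.944/100 ≈ 1096.
Total lost output = 518 + 1181 + 539 + 1096 = 3334 billion.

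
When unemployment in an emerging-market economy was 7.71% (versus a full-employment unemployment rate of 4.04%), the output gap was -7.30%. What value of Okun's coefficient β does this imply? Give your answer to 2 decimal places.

Okun's law: output gap = -β × (u - u*).
-7.30 = -β × (7.71 - 4.04) = -β × 3.67, so β = 7.3/3.67 = 1.99.

β ≈ 1.99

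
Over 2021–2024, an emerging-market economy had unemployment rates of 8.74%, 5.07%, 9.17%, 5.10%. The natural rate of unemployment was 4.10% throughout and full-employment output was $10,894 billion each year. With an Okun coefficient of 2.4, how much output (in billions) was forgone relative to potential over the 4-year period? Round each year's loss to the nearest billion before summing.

$3,054 billion

Year 2021: gap = -2.4 × (8.74 - 4.1) = -11.136%, loss ≈ 10894 × 11.136/100 ≈ 1213.
Year 2022: gap = -2.4 × (5.07 - 4.1) = -2.328%, loss ≈ 10894 × 2.328/100 ≈ 254.
Year 2023: gap = -2.4 × (9.17 - 4.1) = -12.168%, loss ≈ 10894 × 12.168/100 ≈ 1326.
Year 2024: gap = -2.4 × (5.1 - 4.1) = -2.4%, loss ≈ 10894 × 2.4/100 ≈ 261.
Total lost output = 1213 + 254 + 1326 + 261 = 3054 billion.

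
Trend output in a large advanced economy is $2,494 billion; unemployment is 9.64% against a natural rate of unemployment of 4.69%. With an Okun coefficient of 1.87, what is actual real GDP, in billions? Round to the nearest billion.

Unemployment gap = 9.64 - 4.69 = 4.95 points, so the output gap is -1.87 × 4.95 = -9.2565%.
Actual GDP = 2494 × (1 - 9.2565/100) = 2494 × 0.907435 ≈ 2263 billion.

$2,263 billion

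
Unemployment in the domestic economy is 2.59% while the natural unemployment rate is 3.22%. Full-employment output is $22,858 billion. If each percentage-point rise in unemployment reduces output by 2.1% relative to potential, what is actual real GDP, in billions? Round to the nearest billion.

Unemployment gap = 2.59 - 3.22 = -0.63 points, so the output gap is -2.1 × (-0.63) = 1.323%.
Actual GDP = 22858 × (1 + 1.323/100) = 22858 × 1.01323 ≈ 23160 billion.

$23,160 billion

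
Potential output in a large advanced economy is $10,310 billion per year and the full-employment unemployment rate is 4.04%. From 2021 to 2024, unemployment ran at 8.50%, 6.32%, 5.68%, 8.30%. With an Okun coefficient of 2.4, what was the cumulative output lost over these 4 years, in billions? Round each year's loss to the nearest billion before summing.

$3,128 billion

Year 2021: gap = -2.4 × (8.5 - 4.04) = -10.704%, loss ≈ 10310 × 10.704/100 ≈ 1104.
Year 2022: gap = -2.4 × (6.32 - 4.04) = -5.472%, loss ≈ 10310 × 5.472/100 ≈ 564.
Year 2023: gap = -2.4 × (5.68 - 4.04) = -3.936%, loss ≈ 10310 × 3.936/100 ≈ 406.
Year 2024: gap = -2.4 × (8.3 - 4.04) = -10.224%, loss ≈ 10310 × 10.224/100 ≈ 1054.
Total lost output = 1104 + 564 + 406 + 1054 = 3128 billion.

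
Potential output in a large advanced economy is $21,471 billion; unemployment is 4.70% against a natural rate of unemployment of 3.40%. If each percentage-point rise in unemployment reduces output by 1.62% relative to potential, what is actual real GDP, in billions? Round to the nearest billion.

Unemployment gap = 4.7 - 3.4 = 1.3 points, so the output gap is -1.62 × 1.3 = -2.106%.
Actual GDP = 21471 × (1 - 2.106/100) = 21471 × 0.97894 ≈ 21019 billion.

$21,019 billion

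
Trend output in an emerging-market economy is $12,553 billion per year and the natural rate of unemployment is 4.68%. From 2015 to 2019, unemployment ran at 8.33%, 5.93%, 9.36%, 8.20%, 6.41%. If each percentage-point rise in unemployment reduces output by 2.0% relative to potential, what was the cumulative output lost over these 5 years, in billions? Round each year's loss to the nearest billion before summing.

Year 2015: gap = -2.0 × (8.33 - 4.68) = -7.3%, loss ≈ 12553 × 7.3/100 ≈ 916.
Year 2016: gap = -2.0 × (5.93 - 4.68) = -2.5%, loss ≈ 12553 × 2.5/100 ≈ 314.
Year 2017: gap = -2.0 × (9.36 - 4.68) = -9.36%, loss ≈ 12553 × 9.36/100 ≈ 1175.
Year 2018: gap = -2.0 × (8.2 - 4.68) = -7.04%, loss ≈ 12553 × 7.04/100 ≈ 884.
Year 2019: gap = -2.0 × (6.41 - 4.68) = -3.46%, loss ≈ 12553 × 3.46/100 ≈ 434.
Total lost output = 916 + 314 + 1175 + 884 + 434 = 3723 billion.

$3,723 billion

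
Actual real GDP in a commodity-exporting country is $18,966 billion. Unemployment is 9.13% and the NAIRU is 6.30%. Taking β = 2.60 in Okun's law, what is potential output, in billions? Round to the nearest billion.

$20,472 billion

Unemployment gap = 9.13 - 6.3 = 2.83 points, so output gap = -2.6 × 2.83 = -7.358%.
Since Y = Y* × (1 + gap/100), Y* = 18966/0.92642 ≈ 20472 billion.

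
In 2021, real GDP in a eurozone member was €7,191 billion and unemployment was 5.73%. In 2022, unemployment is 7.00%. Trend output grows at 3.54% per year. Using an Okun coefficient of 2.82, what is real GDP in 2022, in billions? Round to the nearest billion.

€7,188 billion

Δu = 7 - 5.73 = 1.27 points.
Okun's law (growth form): g_Y = g_Y* - β × Δu = 3.54 - 2.82 × (1.27) = 3.54 - 3.5814 = -0.0414%.
Real GDP in the next year = 7191 × (1 - 0.0414/100) = 7191 × 0.999586 ≈ 7188 billion.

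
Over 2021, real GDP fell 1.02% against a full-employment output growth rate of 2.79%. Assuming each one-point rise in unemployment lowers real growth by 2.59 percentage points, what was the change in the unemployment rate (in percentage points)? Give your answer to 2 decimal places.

Growth-rate Okun's law: g_Y = g_Y* - β × Δu, so Δu = (g_Y* - g_Y)/β.
Δu = (2.79 + 1.02)/2.59 = 3.81/2.59 = 1.47 percentage points.

1.47 percentage points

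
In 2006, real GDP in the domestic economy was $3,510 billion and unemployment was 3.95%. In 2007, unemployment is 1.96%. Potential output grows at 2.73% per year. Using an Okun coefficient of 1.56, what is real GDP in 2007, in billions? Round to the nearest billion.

$3,715 billion

Δu = 1.96 - 3.95 = -1.99 points.
Okun's law (growth form): g_Y = g_Y* - β × Δu = 2.73 - 1.56 × (-1.99) = 2.73 + 3.1044 = 5.8344%.
Real GDP in the next year = 3510 × (1 + 5.8344/100) = 3510 × 1.058344 ≈ 3715 billion.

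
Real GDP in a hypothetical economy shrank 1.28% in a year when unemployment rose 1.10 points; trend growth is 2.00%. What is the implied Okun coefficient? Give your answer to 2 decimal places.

β ≈ 2.98

Growth form: g_Y = g_Y* - β × Δu, so β = (g_Y* - g_Y)/Δu.
β = (2 + 1.28)/1.10 = 3.28/1.10 = 2.98.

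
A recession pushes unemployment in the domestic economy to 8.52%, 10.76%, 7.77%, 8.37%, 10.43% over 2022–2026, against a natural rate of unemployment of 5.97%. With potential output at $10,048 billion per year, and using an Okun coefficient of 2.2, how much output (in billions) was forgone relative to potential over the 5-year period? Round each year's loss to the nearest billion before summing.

Year 2022: gap = -2.2 × (8.52 - 5.97) = -5.61%, loss ≈ 10048 × 5.61/100 ≈ 564.
Year 2023: gap = -2.2 × (10.76 - 5.97) = -10.538%, loss ≈ 10048 × 10.538/100 ≈ 1059.
Year 2024: gap = -2.2 × (7.77 - 5.97) = -3.96%, loss ≈ 10048 × 3.96/100 ≈ 398.
Year 2025: gap = -2.2 × (8.37 - 5.97) = -5.28%, loss ≈ 10048 × 5.28/100 ≈ 531.
Year 2026: gap = -2.2 × (10.43 - 5.97) = -9.812%, loss ≈ 10048 × 9.812/100 ≈ 986.
Total lost output = 564 + 1059 + 398 + 531 + 986 = 3538 billion.

$3,538 billion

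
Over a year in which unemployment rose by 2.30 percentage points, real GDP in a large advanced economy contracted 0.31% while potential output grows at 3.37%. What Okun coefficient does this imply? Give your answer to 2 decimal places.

β ≈ 1.60

Growth form: g_Y = g_Y* - β × Δu, so β = (g_Y* - g_Y)/Δu.
β = (3.37 + 0.31)/2.30 = 3.68/2.30 = 1.60.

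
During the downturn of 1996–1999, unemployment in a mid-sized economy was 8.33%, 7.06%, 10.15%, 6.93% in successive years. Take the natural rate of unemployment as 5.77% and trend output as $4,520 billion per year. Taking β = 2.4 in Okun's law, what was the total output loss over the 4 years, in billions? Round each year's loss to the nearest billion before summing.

Year 1996: gap = -2.4 × (8.33 - 5.77) = -6.144%, loss ≈ 4520 × 6.144/100 ≈ 278.
Year 1997: gap = -2.4 × (7.06 - 5.77) = -3.096%, loss ≈ 4520 × 3.096/100 ≈ 140.
Year 1998: gap = -2.4 × (10.15 - 5.77) = -10.512%, loss ≈ 4520 × 10.512/100 ≈ 475.
Year 1999: gap = -2.4 × (6.93 - 5.77) = -2.784%, loss ≈ 4520 × 2.784/100 ≈ 126.
Total lost output = 278 + 140 + 475 + 126 = 1019 billion.

$1,019 billion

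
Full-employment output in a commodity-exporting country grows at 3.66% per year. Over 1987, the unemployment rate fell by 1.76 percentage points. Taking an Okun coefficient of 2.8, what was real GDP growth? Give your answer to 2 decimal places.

8.59%

Growth-rate Okun's law: g_Y = g_Y* - β × Δu.
g_Y = 3.66 - 2.8 × (-1.76) = 3.66 + 4.928 = 8.588%, i.e. 8.59% to 2 d.p.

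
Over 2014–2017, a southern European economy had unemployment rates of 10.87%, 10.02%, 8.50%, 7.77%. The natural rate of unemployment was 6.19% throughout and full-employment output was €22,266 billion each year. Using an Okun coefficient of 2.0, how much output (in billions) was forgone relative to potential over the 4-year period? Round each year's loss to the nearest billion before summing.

€5,523 billion

Year 2014: gap = -2.0 × (10.87 - 6.19) = -9.36%, loss ≈ 22266 × 9.36/100 ≈ 2084.
Year 2015: gap = -2.0 × (10.02 - 6.19) = -7.66%, loss ≈ 22266 × 7.66/100 ≈ 1706.
Year 2016: gap = -2.0 × (8.5 - 6.19) = -4.62%, loss ≈ 22266 × 4.62/100 ≈ 1029.
Year 2017: gap = -2.0 × (7.77 - 6.19) = -3.16%, loss ≈ 22266 × 3.16/100 ≈ 704.
Total lost output = 2084 + 1706 + 1029 + 704 = 5523 billion.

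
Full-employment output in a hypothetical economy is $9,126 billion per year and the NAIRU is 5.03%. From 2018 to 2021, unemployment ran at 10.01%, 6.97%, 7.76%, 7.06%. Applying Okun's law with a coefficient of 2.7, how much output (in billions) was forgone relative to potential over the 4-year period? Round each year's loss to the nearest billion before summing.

$2,878 billion

Year 2018: gap = -2.7 × (10.01 - 5.03) = -13.446%, loss ≈ 9126 × 13.446/100 ≈ 1227.
Year 2019: gap = -2.7 × (6.97 - 5.03) = -5.238%, loss ≈ 9126 × 5.238/100 ≈ 478.
Year 2020: gap = -2.7 × (7.76 - 5.03) = -7.371%, loss ≈ 9126 × 7.371/100 ≈ 673.
Year 2021: gap = -2.7 × (7.06 - 5.03) = -5.481%, loss ≈ 9126 × 5.481/100 ≈ 500.
Total lost output = 1227 + 478 + 673 + 500 = 2878 billion.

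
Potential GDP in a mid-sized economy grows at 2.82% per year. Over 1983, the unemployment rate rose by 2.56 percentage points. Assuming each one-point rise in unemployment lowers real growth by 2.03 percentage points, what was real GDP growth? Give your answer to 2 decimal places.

Growth-rate Okun's law: g_Y = g_Y* - β × Δu.
g_Y = 2.82 - 2.03 × (2.56) = 2.82 - 5.1968 = -2.3768%, i.e. -2.38% to 2 d.p.

-2.38%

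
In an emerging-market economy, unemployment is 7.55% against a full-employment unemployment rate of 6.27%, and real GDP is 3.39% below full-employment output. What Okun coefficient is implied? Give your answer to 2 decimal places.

Okun's law: output gap = -β × (u - u*).
-3.39 = -β × (7.55 - 6.27) = -β × 1.28, so β = 3.39/1.28 = 2.65.

β ≈ 2.65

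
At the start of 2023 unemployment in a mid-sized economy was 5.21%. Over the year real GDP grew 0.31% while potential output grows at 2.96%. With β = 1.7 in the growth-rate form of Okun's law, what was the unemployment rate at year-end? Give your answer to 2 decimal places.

6.77%

Growth-rate Okun's law: g_Y = g_Y* - β × Δu, so Δu = (g_Y* - g_Y)/β.
Δu = (2.96 - 0.31)/1.7 = 2.65/1.7 = 1.56 percentage points.
Year-end unemployment = 5.21 + 1.56 = 6.77%.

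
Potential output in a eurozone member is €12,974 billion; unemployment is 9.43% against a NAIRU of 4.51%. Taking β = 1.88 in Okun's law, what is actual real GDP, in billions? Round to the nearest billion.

€11,774 billion

Unemployment gap = 9.43 - 4.51 = 4.92 points, so the output gap is -1.88 × 4.92 = -9.2496%.
Actual GDP = 12974 × (1 - 9.2496/100) = 12974 × 0.907504 ≈ 11774 billion.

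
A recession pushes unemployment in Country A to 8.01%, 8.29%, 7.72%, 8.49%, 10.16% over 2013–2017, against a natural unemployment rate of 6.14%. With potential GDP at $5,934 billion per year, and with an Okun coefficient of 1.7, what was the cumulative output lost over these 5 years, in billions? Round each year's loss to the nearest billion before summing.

$1,208 billion

Year 2013: gap = -1.7 × (8.01 - 6.14) = -3.179%, loss ≈ 5934 × 3.179/100 ≈ 189.
Year 2014: gap = -1.7 × (8.29 - 6.14) = -3.655%, loss ≈ 5934 × 3.655/100 ≈ 217.
Year 2015: gap = -1.7 × (7.72 - 6.14) = -2.686%, loss ≈ 5934 × 2.686/100 ≈ 159.
Year 2016: gap = -1.7 × (8.49 - 6.14) = -3.995%, loss ≈ 5934 × 3.995/100 ≈ 237.
Year 2017: gap = -1.7 × (10.16 - 6.14) = -6.834%, loss ≈ 5934 × 6.834/100 ≈ 406.
Total lost output = 189 + 217 + 159 + 237 + 406 = 1208 billion.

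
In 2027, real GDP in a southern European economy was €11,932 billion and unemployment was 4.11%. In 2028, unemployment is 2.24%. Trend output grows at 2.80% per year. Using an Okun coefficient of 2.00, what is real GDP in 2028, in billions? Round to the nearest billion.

Δu = 2.24 - 4.11 = -1.87 points.
Okun's law (growth form): g_Y = g_Y* - β × Δu = 2.80 - 2.00 × (-1.87) = 2.8 + 3.74 = 6.54%.
Real GDP in the next year = 11932 × (1 + 6.54/100) = 11932 × 1.0654 ≈ 12712 billion.

€12,712 billion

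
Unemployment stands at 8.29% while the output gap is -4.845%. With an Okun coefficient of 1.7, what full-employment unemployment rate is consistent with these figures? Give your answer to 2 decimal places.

5.44%

From Okun's law, u - u* = -(output gap)/β = -(-4.845)/1.7 = 2.85 points.
So u* = 8.29 - 2.85 = 5.44%.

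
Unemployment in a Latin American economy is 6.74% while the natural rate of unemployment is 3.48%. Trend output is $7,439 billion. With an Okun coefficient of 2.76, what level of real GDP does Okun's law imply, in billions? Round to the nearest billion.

Unemployment gap = 6.74 - 3.48 = 3.26 points, so the output gap is -2.76 × 3.26 = -8.9976%.
Actual GDP = 7439 × (1 - 8.9976/100) = 7439 × 0.910024 ≈ 6770 billion.

$6,770 billion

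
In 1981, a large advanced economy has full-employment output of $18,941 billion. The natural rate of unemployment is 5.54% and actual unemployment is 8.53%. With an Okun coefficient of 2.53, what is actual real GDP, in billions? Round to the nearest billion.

$17,508 billion

Unemployment gap = 8.53 - 5.54 = 2.99 points, so the output gap is -2.53 × 2.99 = -7.5647%.
Actual GDP = 18941 × (1 - 7.5647/100) = 18941 × 0.924353 ≈ 17508 billion.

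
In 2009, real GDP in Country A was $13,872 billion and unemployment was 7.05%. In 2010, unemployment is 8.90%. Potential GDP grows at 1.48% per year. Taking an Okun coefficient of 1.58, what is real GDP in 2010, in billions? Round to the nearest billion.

$13,672 billion

Δu = 8.9 - 7.05 = 1.85 points.
Okun's law (growth form): g_Y = g_Y* - β × Δu = 1.48 - 1.58 × (1.85) = 1.48 - 2.923 = -1.443%.
Real GDP in the next year = 13872 × (1 - 1.443/100) = 13872 × 0.98557 ≈ 13672 billion.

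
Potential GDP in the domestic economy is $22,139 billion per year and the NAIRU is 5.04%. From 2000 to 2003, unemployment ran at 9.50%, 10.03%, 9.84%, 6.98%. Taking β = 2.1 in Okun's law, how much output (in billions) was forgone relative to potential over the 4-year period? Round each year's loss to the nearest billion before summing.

$7,528 billion

Year 2000: gap = -2.1 × (9.5 - 5.04) = -9.366%, loss ≈ 22139 × 9.366/100 ≈ 2074.
Year 2001: gap = -2.1 × (10.03 - 5.04) = -10.479%, loss ≈ 22139 × 10.479/100 ≈ 2320.
Year 2002: gap = -2.1 × (9.84 - 5.04) = -10.08%, loss ≈ 22139 × 10.08/100 ≈ 2232.
Year 2003: gap = -2.1 × (6.98 - 5.04) = -4.074%, loss ≈ 22139 × 4.074/100 ≈ 902.
Total lost output = 2074 + 2320 + 2232 + 902 = 7528 billion.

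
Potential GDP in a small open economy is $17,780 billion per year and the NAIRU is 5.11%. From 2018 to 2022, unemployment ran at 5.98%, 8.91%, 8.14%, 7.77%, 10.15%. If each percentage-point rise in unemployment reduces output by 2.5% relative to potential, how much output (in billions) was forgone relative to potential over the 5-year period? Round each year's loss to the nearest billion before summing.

Year 2018: gap = -2.5 × (5.98 - 5.11) = -2.175%, loss ≈ 17780 × 2.175/100 ≈ 387.
Year 2019: gap = -2.5 × (8.91 - 5.11) = -9.5%, loss ≈ 17780 × 9.5/100 ≈ 1689.
Year 2020: gap = -2.5 × (8.14 - 5.11) = -7.575%, loss ≈ 17780 × 7.575/100 ≈ 1347.
Year 2021: gap = -2.5 × (7.77 - 5.11) = -6.65%, loss ≈ 17780 × 6.65/100 ≈ 1182.
Year 2022: gap = -2.5 × (10.15 - 5.11) = -12.6%, loss ≈ 17780 × 12.6/100 ≈ 2240.
Total lost output = 387 + 1689 + 1347 + 1182 + 2240 = 6845 billion.

$6,845 billion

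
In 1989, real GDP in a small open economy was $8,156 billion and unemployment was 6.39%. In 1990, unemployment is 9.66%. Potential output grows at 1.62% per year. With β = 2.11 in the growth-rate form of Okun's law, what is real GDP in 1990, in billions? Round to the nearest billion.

$7,725 billion

Δu = 9.66 - 6.39 = 3.27 points.
Okun's law (growth form): g_Y = g_Y* - β × Δu = 1.62 - 2.11 × (3.27) = 1.62 - 6.8997 = -5.2797%.
Real GDP in the next year = 8156 × (1 - 5.2797/100) = 8156 × 0.947203 ≈ 7725 billion.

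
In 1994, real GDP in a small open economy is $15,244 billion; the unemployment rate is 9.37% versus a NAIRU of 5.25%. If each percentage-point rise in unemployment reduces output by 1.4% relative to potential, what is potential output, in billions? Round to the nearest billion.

Unemployment gap = 9.37 - 5.25 = 4.12 points, so output gap = -1.4 × 4.12 = -5.768%.
Since Y = Y* × (1 + gap/100), Y* = 15244/0.94232 ≈ 16177 billion.

$16,177 billion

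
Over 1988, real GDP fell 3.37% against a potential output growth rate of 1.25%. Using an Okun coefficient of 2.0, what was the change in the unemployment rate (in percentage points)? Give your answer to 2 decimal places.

Growth-rate Okun's law: g_Y = g_Y* - β × Δu, so Δu = (g_Y* - g_Y)/β.
Δu = (1.25 + 3.37)/2.0 = 4.62/2.0 = 2.31 percentage points.

2.31 percentage points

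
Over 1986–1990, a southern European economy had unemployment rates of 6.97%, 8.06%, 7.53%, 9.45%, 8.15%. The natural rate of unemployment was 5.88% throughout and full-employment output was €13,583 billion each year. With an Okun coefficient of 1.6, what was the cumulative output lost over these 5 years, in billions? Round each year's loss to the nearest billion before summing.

Year 1986: gap = -1.6 × (6.97 - 5.88) = -1.744%, loss ≈ 13583 × 1.744/100 ≈ 237.
Year 1987: gap = -1.6 × (8.06 - 5.88) = -3.488%, loss ≈ 13583 × 3.488/100 ≈ 474.
Year 1988: gap = -1.6 × (7.53 - 5.88) = -2.64%, loss ≈ 13583 × 2.64/100 ≈ 359.
Year 1989: gap = -1.6 × (9.45 - 5.88) = -5.712%, loss ≈ 13583 × 5.712/100 ≈ 776.
Year 1990: gap = -1.6 × (8.15 - 5.88) = -3.632%, loss ≈ 13583 × 3.632/100 ≈ 493.
Total lost output = 237 + 474 + 359 + 776 + 493 = 2339 billion.

€2,339 billion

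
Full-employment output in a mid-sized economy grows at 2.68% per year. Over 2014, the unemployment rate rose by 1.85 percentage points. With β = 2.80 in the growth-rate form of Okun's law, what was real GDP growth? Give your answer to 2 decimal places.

-2.50%

Growth-rate Okun's law: g_Y = g_Y* - β × Δu.
g_Y = 2.68 - 2.80 × (1.85) = 2.68 - 5.18 = -2.5%, i.e. -2.50% to 2 d.p.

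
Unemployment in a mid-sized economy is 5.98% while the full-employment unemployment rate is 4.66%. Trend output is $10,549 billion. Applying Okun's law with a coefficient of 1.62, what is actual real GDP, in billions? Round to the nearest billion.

$10,323 billion

Unemployment gap = 5.98 - 4.66 = 1.32 points, so the output gap is -1.62 × 1.32 = -2.1384%.
Actual GDP = 10549 × (1 - 2.1384/100) = 10549 × 0.978616 ≈ 10323 billion.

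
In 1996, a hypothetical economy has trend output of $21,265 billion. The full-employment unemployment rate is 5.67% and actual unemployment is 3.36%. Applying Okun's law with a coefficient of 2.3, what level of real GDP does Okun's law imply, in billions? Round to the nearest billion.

$22,395 billion

Unemployment gap = 3.36 - 5.67 = -2.31 points, so the output gap is -2.3 × (-2.31) = 5.313%.
Actual GDP = 21265 × (1 + 5.313/100) = 21265 × 1.05313 ≈ 22395 billion.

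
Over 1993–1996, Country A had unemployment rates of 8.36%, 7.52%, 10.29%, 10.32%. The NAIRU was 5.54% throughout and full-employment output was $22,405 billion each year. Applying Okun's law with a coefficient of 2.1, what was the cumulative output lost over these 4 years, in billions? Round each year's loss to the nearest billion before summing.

Year 1993: gap = -2.1 × (8.36 - 5.54) = -5.922%, loss ≈ 22405 × 5.922/100 ≈ 1327.
Year 1994: gap = -2.1 × (7.52 - 5.54) = -4.158%, loss ≈ 22405 × 4.158/100 ≈ 932.
Year 1995: gap = -2.1 × (10.29 - 5.54) = -9.975%, loss ≈ 22405 × 9.975/100 ≈ 2235.
Year 1996: gap = -2.1 × (10.32 - 5.54) = -10.038%, loss ≈ 22405 × 10.038/100 ≈ 2249.
Total lost output = 1327 + 932 + 2235 + 2249 = 6743 billion.

$6,743 billion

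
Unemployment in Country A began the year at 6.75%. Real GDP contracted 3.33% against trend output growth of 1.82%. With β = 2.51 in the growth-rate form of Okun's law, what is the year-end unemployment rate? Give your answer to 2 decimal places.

8.80%

Growth-rate Okun's law: g_Y = g_Y* - β × Δu, so Δu = (g_Y* - g_Y)/β.
Δu = (1.82 + 3.33)/2.51 = 5.15/2.51 = 2.05 percentage points.
Year-end unemployment = 6.75 + 2.05 = 8.80%.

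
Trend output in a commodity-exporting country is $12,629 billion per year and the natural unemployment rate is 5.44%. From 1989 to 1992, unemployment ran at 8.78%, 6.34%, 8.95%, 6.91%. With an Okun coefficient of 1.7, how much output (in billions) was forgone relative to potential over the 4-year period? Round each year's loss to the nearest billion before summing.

$1,980 billion

Year 1989: gap = -1.7 × (8.78 - 5.44) = -5.678%, loss ≈ 12629 × 5.678/100 ≈ 717.
Year 1990: gap = -1.7 × (6.34 - 5.44) = -1.53%, loss ≈ 12629 × 1.53/100 ≈ 193.
Year 1991: gap = -1.7 × (8.95 - 5.44) = -5.967%, loss ≈ 12629 × 5.967/100 ≈ 754.
Year 1992: gap = -1.7 × (6.91 - 5.44) = -2.499%, loss ≈ 12629 × 2.499/100 ≈ 316.
Total lost output = 717 + 193 + 754 + 316 = 1980 billion.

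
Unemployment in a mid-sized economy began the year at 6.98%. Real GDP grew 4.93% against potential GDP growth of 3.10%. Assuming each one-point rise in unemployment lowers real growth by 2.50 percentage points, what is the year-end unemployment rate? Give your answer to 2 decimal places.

Growth-rate Okun's law: g_Y = g_Y* - β × Δu, so Δu = (g_Y* - g_Y)/β.
Δu = (3.1 - 4.93)/2.50 = -1.83/2.50 = -0.73 percentage points.
Year-end unemployment = 6.98 - 0.73 = 6.25%.

6.25%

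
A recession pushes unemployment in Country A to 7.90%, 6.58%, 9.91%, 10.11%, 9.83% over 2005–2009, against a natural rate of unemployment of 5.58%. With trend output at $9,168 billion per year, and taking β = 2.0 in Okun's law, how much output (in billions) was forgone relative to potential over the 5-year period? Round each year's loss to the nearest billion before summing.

$3,012 billion

Year 2005: gap = -2.0 × (7.9 - 5.58) = -4.64%, loss ≈ 9168 × 4.64/100 ≈ 425.
Year 2006: gap = -2.0 × (6.58 - 5.58) = -2%, loss ≈ 9168 × 2/100 ≈ 183.
Year 2007: gap = -2.0 × (9.91 - 5.58) = -8.66%, loss ≈ 9168 × 8.66/100 ≈ 794.
Year 2008: gap = -2.0 × (10.11 - 5.58) = -9.06%, loss ≈ 9168 × 9.06/100 ≈ 831.
Year 2009: gap = -2.0 × (9.83 - 5.58) = -8.5%, loss ≈ 9168 × 8.5/100 ≈ 779.
Total lost output = 425 + 183 + 794 + 831 + 779 = 3012 billion.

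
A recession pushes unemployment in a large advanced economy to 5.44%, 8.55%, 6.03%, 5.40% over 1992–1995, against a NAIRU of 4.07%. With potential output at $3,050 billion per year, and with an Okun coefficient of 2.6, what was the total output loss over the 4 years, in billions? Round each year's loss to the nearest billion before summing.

$724 billion

Year 1992: gap = -2.6 × (5.44 - 4.07) = -3.562%, loss ≈ 3050 × 3.562/100 ≈ 109.
Year 1993: gap = -2.6 × (8.55 - 4.07) = -11.648%, loss ≈ 3050 × 11.648/100 ≈ 355.
Year 1994: gap = -2.6 × (6.03 - 4.07) = -5.096%, loss ≈ 3050 × 5.096/100 ≈ 155.
Year 1995: gap = -2.6 × (5.4 - 4.07) = -3.458%, loss ≈ 3050 × 3.458/100 ≈ 105.
Total lost output = 109 + 355 + 155 + 105 = 724 billion.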